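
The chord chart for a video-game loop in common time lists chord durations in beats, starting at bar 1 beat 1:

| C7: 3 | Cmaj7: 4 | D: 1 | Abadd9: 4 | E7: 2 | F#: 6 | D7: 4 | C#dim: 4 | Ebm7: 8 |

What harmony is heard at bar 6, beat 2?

Beat 2 of bar 6 is beat (6−1)×4 + 2 = 22 overall.
Running totals: C7 ends at 3, Cmaj7 ends at 7, D ends at 8, Abadd9 ends at 12, E7 ends at 14, F# ends at 20, D7 ends at 24.
Beat 22 falls within D7.

D7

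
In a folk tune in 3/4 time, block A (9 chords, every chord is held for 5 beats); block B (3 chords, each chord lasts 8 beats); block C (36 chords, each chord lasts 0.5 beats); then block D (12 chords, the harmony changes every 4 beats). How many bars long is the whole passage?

A: 9 × 5 = 45 beats = 15 bars.
B: 3 × 8 = 24 beats = 8 bars.
C: 36 × 0.5 = 18 beats = 6 bars.
D: 12 × 4 = 48 beats = 16 bars.
Total: 15 + 8 + 6 + 16 = 45 bars.

45 bars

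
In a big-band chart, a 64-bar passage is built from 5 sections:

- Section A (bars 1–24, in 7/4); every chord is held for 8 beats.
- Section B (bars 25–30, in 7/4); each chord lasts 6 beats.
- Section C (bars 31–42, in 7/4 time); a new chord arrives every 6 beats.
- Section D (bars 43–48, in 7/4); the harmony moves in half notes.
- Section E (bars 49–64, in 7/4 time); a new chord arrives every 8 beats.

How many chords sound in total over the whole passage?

A: 24 bars × 7 beats = 168 beats; 8 beats/chord → 21 chords.
B: 6 bars × 7 beats = 42 beats; 6 beats/chord → 7 chords.
C: 12 bars × 7 beats = 84 beats; 6 beats/chord → 14 chords.
D: 6 bars × 7 beats = 42 beats; 2 beats/chord → 21 chords.
E: 16 bars × 7 beats = 112 beats; 8 beats/chord → 14 chords.
Total: 21 + 7 + 14 + 21 + 14 = 77.

77 chords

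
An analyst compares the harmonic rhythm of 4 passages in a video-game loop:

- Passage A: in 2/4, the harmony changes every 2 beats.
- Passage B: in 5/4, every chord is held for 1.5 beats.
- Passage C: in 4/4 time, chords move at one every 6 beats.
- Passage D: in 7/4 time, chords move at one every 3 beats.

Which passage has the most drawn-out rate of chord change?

Passage C

A: 2/2 = 1 chord/bar.
B: 5/1.5 = 10/3 chords/bar.
C: 4/6 = 2/3 chords/bar.
D: 7/3 = 7/3 chords/bar.
Slowest is C at 2/3 chords/bar.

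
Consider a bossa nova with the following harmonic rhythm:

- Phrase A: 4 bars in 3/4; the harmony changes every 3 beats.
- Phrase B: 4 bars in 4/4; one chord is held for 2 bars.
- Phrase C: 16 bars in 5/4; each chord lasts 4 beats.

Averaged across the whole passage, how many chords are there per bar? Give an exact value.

A: 4 × 3 = 12 beats ÷ 3 = 4 chords.
B: 4 × 4 = 16 beats ÷ 8 = 2 chords.
C: 16 × 5 = 80 beats ÷ 4 = 20 chords.
Overall: 26 chords over 24 bars → 26/24 = 13/12 chords per bar.

13/12 chords per bar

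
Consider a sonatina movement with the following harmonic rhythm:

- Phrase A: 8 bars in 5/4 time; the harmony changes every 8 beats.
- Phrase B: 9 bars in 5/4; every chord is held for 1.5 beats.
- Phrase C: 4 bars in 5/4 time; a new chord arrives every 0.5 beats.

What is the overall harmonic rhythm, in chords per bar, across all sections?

A: 8 × 5 = 40 beats ÷ 8 = 5 chords.
B: 9 × 5 = 45 beats ÷ 1.5 = 30 chords.
C: 4 × 5 = 20 beats ÷ 0.5 = 40 chords.
Overall: 75 chords over 21 bars → 75/21 = 25/7 chords per bar.

25/7 chords per bar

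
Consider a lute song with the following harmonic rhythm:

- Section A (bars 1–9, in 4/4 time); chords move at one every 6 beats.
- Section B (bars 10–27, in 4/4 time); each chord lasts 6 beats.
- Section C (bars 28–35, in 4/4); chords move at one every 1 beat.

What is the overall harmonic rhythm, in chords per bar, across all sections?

A: 9 bars of 4 beats is 36 beats; at 6 beats each that's 6 chords.
B: 18 bars of 4 beats is 72 beats; at 6 beats each that's 12 chords.
C: 8 bars of 4 beats is 32 beats; at 1 beat each that's 32 chords.
Overall: 50 chords over 35 bars → 50/35 = 10/7 chords per bar.

10/7 chords per bar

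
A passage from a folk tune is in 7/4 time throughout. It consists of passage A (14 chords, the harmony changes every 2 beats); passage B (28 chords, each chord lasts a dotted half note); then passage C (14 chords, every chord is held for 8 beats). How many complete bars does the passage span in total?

A: 14 × 2 = 28 beats = 4 bars.
B: 28 × 3 = 84 beats = 12 bars.
C: 14 × 8 = 112 beats = 16 bars.
Total: 4 + 12 + 16 = 32 bars.

32 bars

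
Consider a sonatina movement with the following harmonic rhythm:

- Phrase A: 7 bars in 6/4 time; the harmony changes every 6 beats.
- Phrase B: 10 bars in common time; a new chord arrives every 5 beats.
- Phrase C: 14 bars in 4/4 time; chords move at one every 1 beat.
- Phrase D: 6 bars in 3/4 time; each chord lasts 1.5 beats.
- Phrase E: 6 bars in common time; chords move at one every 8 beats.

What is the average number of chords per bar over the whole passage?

A: 7 bars of 6 beats is 42 beats; at 6 beats each that's 7 chords.
B: 10 bars of 4 beats is 40 beats; at 5 beats each that's 8 chords.
C: 14 bars of 4 beats is 56 beats; at 1 beat each that's 56 chords.
D: 6 bars of 3 beats is 18 beats; at 1.5 beats each that's 12 chords.
E: 6 bars of 4 beats is 24 beats; at 8 beats each that's 3 chords.
Overall: 86 chords over 43 bars → 86/43 = 2 chords per bar.

2 chords per bar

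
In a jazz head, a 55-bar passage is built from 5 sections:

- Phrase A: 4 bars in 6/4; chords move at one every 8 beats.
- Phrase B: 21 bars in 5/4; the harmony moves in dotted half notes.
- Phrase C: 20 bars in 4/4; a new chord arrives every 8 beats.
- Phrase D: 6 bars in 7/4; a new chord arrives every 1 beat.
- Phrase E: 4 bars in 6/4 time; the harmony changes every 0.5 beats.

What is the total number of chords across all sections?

138 chords

A has 24 beats and chords last 8 each, so 3 chords.
B has 105 beats and chords last 3 each, so 35 chords.
C has 80 beats and chords last 8 each, so 10 chords.
D has 42 beats and chords last 1 each, so 42 chords.
E has 24 beats and chords last 0.5 each, so 48 chords.
Total: 3 + 35 + 10 + 42 + 48 = 138.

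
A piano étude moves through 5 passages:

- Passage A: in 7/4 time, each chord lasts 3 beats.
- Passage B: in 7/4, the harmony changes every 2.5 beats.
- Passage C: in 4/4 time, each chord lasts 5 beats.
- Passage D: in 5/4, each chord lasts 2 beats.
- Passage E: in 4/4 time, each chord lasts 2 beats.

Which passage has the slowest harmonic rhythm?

A: each chord is 3 beats in 7/4, so 7/3 per bar.
B: each chord is 2.5 beats in 7/4, so 2.8 per bar.
C: each chord is 5 beats in 4/4, so 0.8 per bar.
D: each chord is 2 beats in 5/4, so 2.5 per bar.
E: each chord is 2 beats in 4/4, so 2 per bar.
Slowest is C at 0.8 chords/bar.

Passage C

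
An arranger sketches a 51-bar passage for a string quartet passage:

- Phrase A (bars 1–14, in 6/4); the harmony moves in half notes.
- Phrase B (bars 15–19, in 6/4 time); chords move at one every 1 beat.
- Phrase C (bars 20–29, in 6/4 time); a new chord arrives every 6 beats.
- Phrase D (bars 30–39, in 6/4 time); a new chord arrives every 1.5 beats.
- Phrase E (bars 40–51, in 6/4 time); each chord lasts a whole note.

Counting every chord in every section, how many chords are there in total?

140 chords

A: 14 bars × 6 beats = 84 beats; 2 beats/chord → 42 chords.
B: 5 bars × 6 beats = 30 beats; 1 beat/chord → 30 chords.
C: 10 bars × 6 beats = 60 beats; 6 beats/chord → 10 chords.
D: 10 bars × 6 beats = 60 beats; 1.5 beats/chord → 40 chords.
E: 12 bars × 6 beats = 72 beats; 4 beats/chord → 18 chords.
Total: 42 + 30 + 10 + 40 + 18 = 140.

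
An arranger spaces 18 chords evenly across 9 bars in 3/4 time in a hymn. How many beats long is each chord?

1.5 beats

9 bars × 3 beats/bar = 27 beats total.
27 beats ÷ 18 chords = 1.5 beats per chord.
(That is a dotted quarter note.)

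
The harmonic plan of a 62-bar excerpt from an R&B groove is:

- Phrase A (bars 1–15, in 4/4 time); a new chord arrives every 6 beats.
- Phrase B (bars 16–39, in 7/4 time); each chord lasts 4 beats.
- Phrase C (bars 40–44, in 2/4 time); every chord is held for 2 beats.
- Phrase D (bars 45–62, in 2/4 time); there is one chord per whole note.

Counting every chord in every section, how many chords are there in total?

66 chords

A: 15·4 = 60 beats, 60/6 = 10 chords.
B: 24·7 = 168 beats, 168/4 = 42 chords.
C: 5·2 = 10 beats, 10/2 = 5 chords.
D: 18·2 = 36 beats, 36/4 = 9 chords.
Total: 10 + 42 + 5 + 9 = 66.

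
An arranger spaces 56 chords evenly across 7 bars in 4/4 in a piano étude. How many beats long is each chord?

7 bars × 4 beats/bar = 28 beats total.
28 beats ÷ 56 chords = 0.5 beats per chord.
(That is an eighth note.)

0.5 beats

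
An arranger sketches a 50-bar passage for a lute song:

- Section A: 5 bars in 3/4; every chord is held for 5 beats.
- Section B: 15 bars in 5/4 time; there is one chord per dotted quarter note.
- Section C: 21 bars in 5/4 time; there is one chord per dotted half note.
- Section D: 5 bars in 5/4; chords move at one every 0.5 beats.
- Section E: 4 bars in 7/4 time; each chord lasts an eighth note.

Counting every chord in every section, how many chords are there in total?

A: 5·3 = 15 beats, 15/5 = 3 chords.
B: 15·5 = 75 beats, 75/1.5 = 50 chords.
C: 21·5 = 105 beats, 105/3 = 35 chords.
D: 5·5 = 25 beats, 25/0.5 = 50 chords.
E: 4·7 = 28 beats, 28/0.5 = 56 chords.
Total: 3 + 50 + 35 + 50 + 56 = 194.

194 chords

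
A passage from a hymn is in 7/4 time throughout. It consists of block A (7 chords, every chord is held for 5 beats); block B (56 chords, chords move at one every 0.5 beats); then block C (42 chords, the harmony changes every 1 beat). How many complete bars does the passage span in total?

15 bars

A: 7 × 5 = 35 beats = 5 bars.
B: 56 × 0.5 = 28 beats = 4 bars.
C: 42 × 1 = 42 beats = 6 bars.
Total: 5 + 4 + 6 = 15 bars.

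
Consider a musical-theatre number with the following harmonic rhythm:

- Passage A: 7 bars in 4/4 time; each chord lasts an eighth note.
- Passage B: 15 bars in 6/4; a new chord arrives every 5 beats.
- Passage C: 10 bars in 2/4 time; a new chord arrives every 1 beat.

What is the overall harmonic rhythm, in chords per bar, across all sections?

A: 7 × 4 = 28 beats ÷ 0.5 = 56 chords.
B: 15 × 6 = 90 beats ÷ 5 = 18 chords.
C: 10 × 2 = 20 beats ÷ 1 = 20 chords.
Overall: 94 chords over 32 bars → 94/32 = 47/16 chords per bar.

47/16 chords per bar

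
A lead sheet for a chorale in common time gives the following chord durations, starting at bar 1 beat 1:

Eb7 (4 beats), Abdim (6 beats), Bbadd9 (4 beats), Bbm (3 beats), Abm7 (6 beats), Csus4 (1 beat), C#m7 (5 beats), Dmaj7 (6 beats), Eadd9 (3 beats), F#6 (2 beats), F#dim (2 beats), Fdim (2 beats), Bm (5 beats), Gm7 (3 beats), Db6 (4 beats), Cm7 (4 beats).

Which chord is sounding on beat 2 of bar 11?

F#dim

Beat 2 of bar 11 is beat (11−1)×4 + 2 = 42 overall.
Running totals: Eb7 ends at 4, Abdim ends at 10, Bbadd9 ends at 14, Bbm ends at 17, Abm7 ends at 23, Csus4 ends at 24, C#m7 ends at 29, Dmaj7 ends at 35, Eadd9 ends at 38, F#6 ends at 40, F#dim ends at 42.
Beat 42 falls within F#dim.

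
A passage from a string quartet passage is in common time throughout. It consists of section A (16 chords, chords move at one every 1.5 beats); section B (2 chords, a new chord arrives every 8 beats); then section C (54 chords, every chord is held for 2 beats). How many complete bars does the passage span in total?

37 bars

A: 16 × 1.5 = 24 beats = 6 bars.
B: 2 × 8 = 16 beats = 4 bars.
C: 54 × 2 = 108 beats = 27 bars.
Total: 6 + 4 + 27 = 37 bars.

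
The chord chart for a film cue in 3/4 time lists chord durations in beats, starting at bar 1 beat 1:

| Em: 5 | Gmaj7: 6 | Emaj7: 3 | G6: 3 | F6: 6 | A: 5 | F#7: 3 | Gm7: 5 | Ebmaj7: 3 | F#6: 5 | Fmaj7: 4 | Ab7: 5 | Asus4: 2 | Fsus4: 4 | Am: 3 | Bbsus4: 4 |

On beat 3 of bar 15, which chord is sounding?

Beat 3 of bar 15 is beat (15−1)×3 + 3 = 45 overall.
Running totals: Em ends at 5, Gmaj7 ends at 11, Emaj7 ends at 14, G6 ends at 17, F6 ends at 23, A ends at 28, F#7 ends at 31, Gm7 ends at 36, Ebmaj7 ends at 39, F#6 ends at 44, Fmaj7 ends at 48.
Beat 45 falls within Fmaj7.

Fmaj7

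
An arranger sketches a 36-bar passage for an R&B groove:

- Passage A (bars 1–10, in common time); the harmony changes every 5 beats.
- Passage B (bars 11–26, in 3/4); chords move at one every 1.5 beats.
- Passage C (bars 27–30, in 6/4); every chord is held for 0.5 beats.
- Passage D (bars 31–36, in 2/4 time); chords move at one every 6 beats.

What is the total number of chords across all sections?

A: 10 bars × 4 beats = 40 beats; 5 beats/chord → 8 chords.
B: 16 bars × 3 beats = 48 beats; 1.5 beats/chord → 32 chords.
C: 4 bars × 6 beats = 24 beats; 0.5 beats/chord → 48 chords.
D: 6 bars × 2 beats = 12 beats; 6 beats/chord → 2 chords.
Total: 8 + 32 + 48 + 2 = 90.

90 chords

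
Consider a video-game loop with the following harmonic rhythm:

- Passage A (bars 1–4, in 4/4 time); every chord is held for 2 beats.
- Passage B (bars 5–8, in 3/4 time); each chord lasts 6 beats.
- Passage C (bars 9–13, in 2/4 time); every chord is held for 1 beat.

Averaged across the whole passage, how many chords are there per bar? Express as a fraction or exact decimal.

20/13 chords per bar

A: 4 bars of 4 beats is 16 beats; at 2 beats each that's 8 chords.
B: 4 bars of 3 beats is 12 beats; at 6 beats each that's 2 chords.
C: 5 bars of 2 beats is 10 beats; at 1 beat each that's 10 chords.
Overall: 20 chords over 13 bars → 20/13 = 20/13 chords per bar.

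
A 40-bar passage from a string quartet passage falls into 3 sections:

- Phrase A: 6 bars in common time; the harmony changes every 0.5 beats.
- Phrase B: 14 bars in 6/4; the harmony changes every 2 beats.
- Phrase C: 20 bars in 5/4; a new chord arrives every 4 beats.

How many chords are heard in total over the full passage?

115 chords

A: 6·4 = 24 beats, 24/0.5 = 48 chords.
B: 14·6 = 84 beats, 84/2 = 42 chords.
C: 20·5 = 100 beats, 100/4 = 25 chords.
Total: 48 + 42 + 25 = 115.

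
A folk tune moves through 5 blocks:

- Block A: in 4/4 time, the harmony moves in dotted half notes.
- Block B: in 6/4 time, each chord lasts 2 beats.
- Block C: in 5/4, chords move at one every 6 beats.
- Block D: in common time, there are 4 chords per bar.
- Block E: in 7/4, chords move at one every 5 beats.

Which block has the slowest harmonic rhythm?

A: each chord is 3 beats in 4/4, so 4/3 per bar.
B: each chord is 2 beats in 6/4, so 3 per bar.
C: each chord is 6 beats in 5/4, so 5/6 per bar.
D: each chord is 1 beat in 4/4, so 4 per bar.
E: each chord is 5 beats in 7/4, so 1.4 per bar.
Slowest is C at 5/6 chords/bar.

Block C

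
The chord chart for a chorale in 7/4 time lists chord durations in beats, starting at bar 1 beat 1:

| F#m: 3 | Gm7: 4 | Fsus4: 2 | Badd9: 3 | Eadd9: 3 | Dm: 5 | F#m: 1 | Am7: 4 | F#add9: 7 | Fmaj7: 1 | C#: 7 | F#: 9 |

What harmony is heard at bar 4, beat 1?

Am7

Beat 1 of bar 4 is beat (4−1)×7 + 1 = 22 overall.
Running totals: F#m ends at 3, Gm7 ends at 7, Fsus4 ends at 9, Badd9 ends at 12, Eadd9 ends at 15, Dm ends at 20, F#m ends at 21, Am7 ends at 25.
Beat 22 falls within Am7.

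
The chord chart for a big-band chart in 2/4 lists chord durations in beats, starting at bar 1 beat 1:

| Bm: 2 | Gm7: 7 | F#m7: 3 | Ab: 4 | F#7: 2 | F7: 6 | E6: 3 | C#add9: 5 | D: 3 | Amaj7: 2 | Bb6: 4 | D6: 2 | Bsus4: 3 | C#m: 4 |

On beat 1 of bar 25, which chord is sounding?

Beat 1 of bar 25 is beat (25−1)×2 + 1 = 49 overall.
Running totals: Bm ends at 2, Gm7 ends at 9, F#m7 ends at 12, Ab ends at 16, F#7 ends at 18, F7 ends at 24, E6 ends at 27, C#add9 ends at 32, D ends at 35, Amaj7 ends at 37, Bb6 ends at 41, D6 ends at 43, Bsus4 ends at 46, C#m ends at 50.
Beat 49 falls within C#m.

C#m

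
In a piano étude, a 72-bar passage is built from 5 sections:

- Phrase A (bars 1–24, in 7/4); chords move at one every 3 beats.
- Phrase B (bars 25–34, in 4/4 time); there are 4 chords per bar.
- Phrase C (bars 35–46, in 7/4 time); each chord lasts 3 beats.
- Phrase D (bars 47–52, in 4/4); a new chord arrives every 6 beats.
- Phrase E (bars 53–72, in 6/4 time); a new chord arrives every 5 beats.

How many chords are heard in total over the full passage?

152 chords

A: 24·7 = 168 beats, 168/3 = 56 chords.
B: 10·4 = 40 beats, 40/1 = 40 chords.
C: 12·7 = 84 beats, 84/3 = 28 chords.
D: 6·4 = 24 beats, 24/6 = 4 chords.
E: 20·6 = 120 beats, 120/5 = 24 chords.
Total: 56 + 40 + 28 + 4 + 24 = 152.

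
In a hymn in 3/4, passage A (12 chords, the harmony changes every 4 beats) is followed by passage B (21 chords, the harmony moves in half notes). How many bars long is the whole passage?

30 bars

A: 12 × 4 = 48 beats = 16 bars.
B: 21 × 2 = 42 beats = 14 bars.
Total: 16 + 14 = 30 bars.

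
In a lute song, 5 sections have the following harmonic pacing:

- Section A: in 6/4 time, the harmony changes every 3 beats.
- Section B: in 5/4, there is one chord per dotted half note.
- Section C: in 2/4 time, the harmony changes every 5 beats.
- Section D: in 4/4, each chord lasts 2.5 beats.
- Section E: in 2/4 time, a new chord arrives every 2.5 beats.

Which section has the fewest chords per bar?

A: 6 beats/bar ÷ 3 beats/chord = 2 chords/bar.
B: 5 beats/bar ÷ 3 beats/chord = 5/3 chords/bar.
C: 2 beats/bar ÷ 5 beats/chord = 0.4 chords/bar.
D: 4 beats/bar ÷ 2.5 beats/chord = 1.6 chords/bar.
E: 2 beats/bar ÷ 2.5 beats/chord = 0.8 chords/bar.
Slowest is C at 0.4 chords/bar.

Section C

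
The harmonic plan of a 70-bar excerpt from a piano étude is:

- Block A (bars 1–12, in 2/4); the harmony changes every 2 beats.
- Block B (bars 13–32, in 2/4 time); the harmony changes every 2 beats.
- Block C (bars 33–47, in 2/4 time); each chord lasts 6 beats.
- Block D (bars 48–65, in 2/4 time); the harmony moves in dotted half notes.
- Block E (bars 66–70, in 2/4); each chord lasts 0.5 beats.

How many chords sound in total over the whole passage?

69 chords

A: 12·2 = 24 beats, 24/2 = 12 chords.
B: 20·2 = 40 beats, 40/2 = 20 chords.
C: 15·2 = 30 beats, 30/6 = 5 chords.
D: 18·2 = 36 beats, 36/3 = 12 chords.
E: 5·2 = 10 beats, 10/0.5 = 20 chords.
Total: 12 + 20 + 5 + 12 + 20 = 69.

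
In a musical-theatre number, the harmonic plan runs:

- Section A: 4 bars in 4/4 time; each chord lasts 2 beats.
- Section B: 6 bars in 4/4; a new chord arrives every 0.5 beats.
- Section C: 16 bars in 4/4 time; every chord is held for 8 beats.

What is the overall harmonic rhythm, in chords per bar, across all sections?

32/13 chords per bar

A: 4 × 4 = 16 beats ÷ 2 = 8 chords.
B: 6 × 4 = 24 beats ÷ 0.5 = 48 chords.
C: 16 × 4 = 64 beats ÷ 8 = 8 chords.
Overall: 64 chords over 26 bars → 64/26 = 32/13 chords per bar.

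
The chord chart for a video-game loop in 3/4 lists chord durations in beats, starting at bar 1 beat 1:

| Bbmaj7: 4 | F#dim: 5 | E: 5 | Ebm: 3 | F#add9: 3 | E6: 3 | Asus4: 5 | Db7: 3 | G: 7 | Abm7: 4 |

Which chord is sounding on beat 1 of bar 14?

Beat 1 of bar 14 is beat (14−1)×3 + 1 = 40 overall.
Running totals: Bbmaj7 ends at 4, F#dim ends at 9, E ends at 14, Ebm ends at 17, F#add9 ends at 20, E6 ends at 23, Asus4 ends at 28, Db7 ends at 31, G ends at 38, Abm7 ends at 42.
Beat 40 falls within Abm7.

Abm7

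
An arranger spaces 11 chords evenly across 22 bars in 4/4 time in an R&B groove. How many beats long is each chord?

22 bars × 4 beats/bar = 88 beats total.
88 beats ÷ 11 chords = 8 beats per chord.

8 beats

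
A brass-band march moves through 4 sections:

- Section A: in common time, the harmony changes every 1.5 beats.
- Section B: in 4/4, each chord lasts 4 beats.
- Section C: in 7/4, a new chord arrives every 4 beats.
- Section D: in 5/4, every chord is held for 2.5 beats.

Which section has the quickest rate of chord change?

A: 4 beats/bar ÷ 1.5 beats/chord = 8/3 chords/bar.
B: 4 beats/bar ÷ 4 beats/chord = 1 chord/bar.
C: 7 beats/bar ÷ 4 beats/chord = 1.75 chords/bar.
D: 5 beats/bar ÷ 2.5 beats/chord = 2 chords/bar.
Fastest is A at 8/3 chords/bar.

Section A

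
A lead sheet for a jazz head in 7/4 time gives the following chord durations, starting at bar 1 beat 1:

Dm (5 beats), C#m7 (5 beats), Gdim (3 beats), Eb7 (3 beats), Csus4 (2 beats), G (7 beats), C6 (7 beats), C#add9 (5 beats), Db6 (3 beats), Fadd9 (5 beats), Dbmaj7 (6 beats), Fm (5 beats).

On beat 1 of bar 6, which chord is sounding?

C#add9

Beat 1 of bar 6 is beat (6−1)×7 + 1 = 36 overall.
Running totals: Dm ends at 5, C#m7 ends at 10, Gdim ends at 13, Eb7 ends at 16, Csus4 ends at 18, G ends at 25, C6 ends at 32, C#add9 ends at 37.
Beat 36 falls within C#add9.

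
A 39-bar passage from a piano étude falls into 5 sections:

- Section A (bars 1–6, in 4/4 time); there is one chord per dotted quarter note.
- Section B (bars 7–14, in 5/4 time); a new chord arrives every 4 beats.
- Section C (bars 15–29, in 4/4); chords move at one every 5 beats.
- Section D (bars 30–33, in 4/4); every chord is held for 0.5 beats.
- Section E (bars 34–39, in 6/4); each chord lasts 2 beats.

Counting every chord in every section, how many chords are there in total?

88 chords

A has 24 beats and chords last 1.5 each, so 16 chords.
B has 40 beats and chords last 4 each, so 10 chords.
C has 60 beats and chords last 5 each, so 12 chords.
D has 16 beats and chords last 0.5 each, so 32 chords.
E has 36 beats and chords last 2 each, so 18 chords.
Total: 16 + 10 + 12 + 32 + 18 = 88.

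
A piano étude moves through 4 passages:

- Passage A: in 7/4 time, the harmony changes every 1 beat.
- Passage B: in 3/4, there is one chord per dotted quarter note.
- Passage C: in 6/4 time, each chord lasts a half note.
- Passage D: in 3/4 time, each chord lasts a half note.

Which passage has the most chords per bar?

A: 7 beats/bar ÷ 1 beat/chord = 7 chords/bar.
B: 3 beats/bar ÷ 1.5 beats/chord = 2 chords/bar.
C: 6 beats/bar ÷ 2 beats/chord = 3 chords/bar.
D: 3 beats/bar ÷ 2 beats/chord = 1.5 chords/bar.
Fastest is A at 7 chords/bar.

Passage A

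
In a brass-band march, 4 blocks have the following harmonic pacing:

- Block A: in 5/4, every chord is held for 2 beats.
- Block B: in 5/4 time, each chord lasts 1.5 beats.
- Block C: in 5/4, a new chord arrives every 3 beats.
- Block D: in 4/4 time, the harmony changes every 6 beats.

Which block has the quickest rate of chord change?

A: each chord is 2 beats in 5/4, so 2.5 per bar.
B: each chord is 1.5 beats in 5/4, so 10/3 per bar.
C: each chord is 3 beats in 5/4, so 5/3 per bar.
D: each chord is 6 beats in 4/4, so 2/3 per bar.
Fastest is B at 10/3 chords/bar.

Block B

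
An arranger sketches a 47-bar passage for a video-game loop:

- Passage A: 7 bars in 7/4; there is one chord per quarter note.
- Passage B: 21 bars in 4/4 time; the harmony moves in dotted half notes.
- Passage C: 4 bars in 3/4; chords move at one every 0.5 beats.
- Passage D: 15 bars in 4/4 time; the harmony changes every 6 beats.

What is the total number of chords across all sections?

111 chords

A: 7 bars × 7 beats = 49 beats; 1 beat/chord → 49 chords.
B: 21 bars × 4 beats = 84 beats; 3 beats/chord → 28 chords.
C: 4 bars × 3 beats = 12 beats; 0.5 beats/chord → 24 chords.
D: 15 bars × 4 beats = 60 beats; 6 beats/chord → 10 chords.
Total: 49 + 28 + 24 + 10 = 111.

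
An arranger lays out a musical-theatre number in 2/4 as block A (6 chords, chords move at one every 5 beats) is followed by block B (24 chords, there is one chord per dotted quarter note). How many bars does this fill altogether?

A: 6 × 5 = 30 beats = 15 bars.
B: 24 × 1.5 = 36 beats = 18 bars.
Total: 15 + 18 = 33 bars.

33 bars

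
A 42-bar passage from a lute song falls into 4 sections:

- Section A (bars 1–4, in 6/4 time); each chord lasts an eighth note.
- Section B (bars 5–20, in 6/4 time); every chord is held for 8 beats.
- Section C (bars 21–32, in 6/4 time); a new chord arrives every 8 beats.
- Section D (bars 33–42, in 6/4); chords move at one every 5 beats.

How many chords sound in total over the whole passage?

81 chords

A has 24 beats and chords last 0.5 each, so 48 chords.
B has 96 beats and chords last 8 each, so 12 chords.
C has 72 beats and chords last 8 each, so 9 chords.
D has 60 beats and chords last 5 each, so 12 chords.
Total: 48 + 12 + 9 + 12 = 81.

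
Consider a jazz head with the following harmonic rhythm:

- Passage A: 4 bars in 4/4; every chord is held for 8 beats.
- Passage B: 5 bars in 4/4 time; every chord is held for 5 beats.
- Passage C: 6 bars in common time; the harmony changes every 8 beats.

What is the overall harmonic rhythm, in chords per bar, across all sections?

A: 4 bars of 4 beats is 16 beats; at 8 beats each that's 2 chords.
B: 5 bars of 4 beats is 20 beats; at 5 beats each that's 4 chords.
C: 6 bars of 4 beats is 24 beats; at 8 beats each that's 3 chords.
Overall: 9 chords over 15 bars → 9/15 = 0.6 chords per bar.

0.6 chords per bar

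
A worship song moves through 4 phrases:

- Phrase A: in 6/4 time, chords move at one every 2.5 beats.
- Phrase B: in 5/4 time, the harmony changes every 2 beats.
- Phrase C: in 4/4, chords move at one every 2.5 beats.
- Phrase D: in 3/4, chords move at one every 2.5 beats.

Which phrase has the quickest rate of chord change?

Phrase B

A: 6 beats/bar ÷ 2.5 beats/chord = 2.4 chords/bar.
B: 5 beats/bar ÷ 2 beats/chord = 2.5 chords/bar.
C: 4 beats/bar ÷ 2.5 beats/chord = 1.6 chords/bar.
D: 3 beats/bar ÷ 2.5 beats/chord = 1.2 chords/bar.
Fastest is B at 2.5 chords/bar.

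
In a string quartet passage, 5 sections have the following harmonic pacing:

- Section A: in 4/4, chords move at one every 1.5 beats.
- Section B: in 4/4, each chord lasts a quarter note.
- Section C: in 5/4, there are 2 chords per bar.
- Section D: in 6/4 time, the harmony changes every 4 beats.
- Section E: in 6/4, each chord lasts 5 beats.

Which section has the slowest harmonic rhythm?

A: 4 beats/bar ÷ 1.5 beats/chord = 8/3 chords/bar.
B: 4 beats/bar ÷ 1 beat/chord = 4 chords/bar.
C: 5 beats/bar ÷ 2.5 beats/chord = 2 chords/bar.
D: 6 beats/bar ÷ 4 beats/chord = 1.5 chords/bar.
E: 6 beats/bar ÷ 5 beats/chord = 1.2 chords/bar.
Slowest is E at 1.2 chords/bar.

Section E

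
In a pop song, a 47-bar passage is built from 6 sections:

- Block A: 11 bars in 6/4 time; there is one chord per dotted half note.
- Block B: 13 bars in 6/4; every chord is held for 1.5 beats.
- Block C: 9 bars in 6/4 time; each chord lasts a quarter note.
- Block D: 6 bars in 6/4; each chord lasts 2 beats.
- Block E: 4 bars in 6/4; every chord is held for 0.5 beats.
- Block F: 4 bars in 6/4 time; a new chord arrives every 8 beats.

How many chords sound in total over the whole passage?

197 chords

A: 11 bars × 6 beats = 66 beats; 3 beats/chord → 22 chords.
B: 13 bars × 6 beats = 78 beats; 1.5 beats/chord → 52 chords.
C: 9 bars × 6 beats = 54 beats; 1 beat/chord → 54 chords.
D: 6 bars × 6 beats = 36 beats; 2 beats/chord → 18 chords.
E: 4 bars × 6 beats = 24 beats; 0.5 beats/chord → 48 chords.
F: 4 bars × 6 beats = 24 beats; 8 beats/chord → 3 chords.
Total: 22 + 52 + 54 + 18 + 48 + 3 = 197.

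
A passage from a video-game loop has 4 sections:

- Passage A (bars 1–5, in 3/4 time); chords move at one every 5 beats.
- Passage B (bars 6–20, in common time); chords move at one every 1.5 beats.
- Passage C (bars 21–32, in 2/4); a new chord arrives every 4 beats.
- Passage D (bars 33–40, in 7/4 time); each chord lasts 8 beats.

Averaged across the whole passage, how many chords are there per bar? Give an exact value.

1.4 chords per bar

A: 5 × 3 = 15 beats ÷ 5 = 3 chords.
B: 15 × 4 = 60 beats ÷ 1.5 = 40 chords.
C: 12 × 2 = 24 beats ÷ 4 = 6 chords.
D: 8 × 7 = 56 beats ÷ 8 = 7 chords.
Overall: 56 chords over 40 bars → 56/40 = 1.4 chords per bar.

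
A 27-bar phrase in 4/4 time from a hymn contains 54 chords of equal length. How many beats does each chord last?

27 bars × 4 beats/bar = 108 beats total.
108 beats ÷ 54 chords = 2 beats per chord.
(That is a half note.)

2 beats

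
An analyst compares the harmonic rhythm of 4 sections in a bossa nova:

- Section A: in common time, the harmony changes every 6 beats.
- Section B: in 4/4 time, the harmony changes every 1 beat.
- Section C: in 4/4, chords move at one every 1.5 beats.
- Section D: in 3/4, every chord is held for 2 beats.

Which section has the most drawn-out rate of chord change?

A: 4 beats/bar ÷ 6 beats/chord = 2/3 chords/bar.
B: 4 beats/bar ÷ 1 beat/chord = 4 chords/bar.
C: 4 beats/bar ÷ 1.5 beats/chord = 8/3 chords/bar.
D: 3 beats/bar ÷ 2 beats/chord = 1.5 chords/bar.
Slowest is A at 2/3 chords/bar.

Section A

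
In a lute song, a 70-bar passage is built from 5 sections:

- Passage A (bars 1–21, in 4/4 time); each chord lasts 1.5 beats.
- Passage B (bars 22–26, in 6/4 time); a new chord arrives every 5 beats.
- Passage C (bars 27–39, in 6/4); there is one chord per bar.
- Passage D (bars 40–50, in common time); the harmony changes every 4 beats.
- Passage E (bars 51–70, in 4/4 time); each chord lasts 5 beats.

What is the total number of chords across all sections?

A has 84 beats and chords last 1.5 each, so 56 chords.
B has 30 beats and chords last 5 each, so 6 chords.
C has 78 beats and chords last 6 each, so 13 chords.
D has 44 beats and chords last 4 each, so 11 chords.
E has 80 beats and chords last 5 each, so 16 chords.
Total: 56 + 6 + 13 + 11 + 16 = 102.

102 chords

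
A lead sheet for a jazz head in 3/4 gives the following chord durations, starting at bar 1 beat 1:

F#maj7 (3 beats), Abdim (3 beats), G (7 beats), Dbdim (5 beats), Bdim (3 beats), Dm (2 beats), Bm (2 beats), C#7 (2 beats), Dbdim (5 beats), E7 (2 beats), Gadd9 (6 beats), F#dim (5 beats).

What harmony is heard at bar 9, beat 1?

Beat 1 of bar 9 is beat (9−1)×3 + 1 = 25 overall.
Running totals: F#maj7 ends at 3, Abdim ends at 6, G ends at 13, Dbdim ends at 18, Bdim ends at 21, Dm ends at 23, Bm ends at 25.
Beat 25 falls within Bm.

Bm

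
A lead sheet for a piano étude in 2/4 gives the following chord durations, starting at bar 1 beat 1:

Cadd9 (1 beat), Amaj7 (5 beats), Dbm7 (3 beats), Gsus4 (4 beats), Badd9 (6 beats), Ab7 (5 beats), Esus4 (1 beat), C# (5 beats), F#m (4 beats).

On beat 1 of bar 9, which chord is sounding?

Badd9

Beat 1 of bar 9 is beat (9−1)×2 + 1 = 17 overall.
Running totals: Cadd9 ends at 1, Amaj7 ends at 6, Dbm7 ends at 9, Gsus4 ends at 13, Badd9 ends at 19.
Beat 17 falls within Badd9.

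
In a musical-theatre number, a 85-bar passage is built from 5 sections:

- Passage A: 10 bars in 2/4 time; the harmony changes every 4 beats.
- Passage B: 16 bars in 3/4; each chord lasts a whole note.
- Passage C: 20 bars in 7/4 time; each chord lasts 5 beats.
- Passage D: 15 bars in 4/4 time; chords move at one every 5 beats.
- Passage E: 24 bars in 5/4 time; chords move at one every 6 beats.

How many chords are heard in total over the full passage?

77 chords

A: 10·2 = 20 beats, 20/4 = 5 chords.
B: 16·3 = 48 beats, 48/4 = 12 chords.
C: 20·7 = 140 beats, 140/5 = 28 chords.
D: 15·4 = 60 beats, 60/5 = 12 chords.
E: 24·5 = 120 beats, 120/6 = 20 chords.
Total: 5 + 12 + 28 + 12 + 20 = 77.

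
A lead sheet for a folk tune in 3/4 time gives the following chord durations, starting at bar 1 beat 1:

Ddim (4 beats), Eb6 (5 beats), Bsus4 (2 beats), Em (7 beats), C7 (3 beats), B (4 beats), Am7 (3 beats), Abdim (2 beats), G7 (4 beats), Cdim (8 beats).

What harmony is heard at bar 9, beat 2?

Beat 2 of bar 9 is beat (9−1)×3 + 2 = 26 overall.
Running totals: Ddim ends at 4, Eb6 ends at 9, Bsus4 ends at 11, Em ends at 18, C7 ends at 21, B ends at 25, Am7 ends at 28.
Beat 26 falls within Am7.

Am7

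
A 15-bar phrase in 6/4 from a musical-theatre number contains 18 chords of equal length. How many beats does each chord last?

15 bars × 6 beats/bar = 90 beats total.
90 beats ÷ 18 chords = 5 beats per chord.

5 beats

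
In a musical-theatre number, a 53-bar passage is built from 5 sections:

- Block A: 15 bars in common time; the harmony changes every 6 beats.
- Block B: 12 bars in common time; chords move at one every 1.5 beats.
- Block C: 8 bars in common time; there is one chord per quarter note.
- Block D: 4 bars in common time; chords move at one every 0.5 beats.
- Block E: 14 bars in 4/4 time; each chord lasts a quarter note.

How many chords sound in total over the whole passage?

162 chords

A: 15 bars × 4 beats = 60 beats; 6 beats/chord → 10 chords.
B: 12 bars × 4 beats = 48 beats; 1.5 beats/chord → 32 chords.
C: 8 bars × 4 beats = 32 beats; 1 beat/chord → 32 chords.
D: 4 bars × 4 beats = 16 beats; 0.5 beats/chord → 32 chords.
E: 14 bars × 4 beats = 56 beats; 1 beat/chord → 56 chords.
Total: 10 + 32 + 32 + 32 + 56 = 162.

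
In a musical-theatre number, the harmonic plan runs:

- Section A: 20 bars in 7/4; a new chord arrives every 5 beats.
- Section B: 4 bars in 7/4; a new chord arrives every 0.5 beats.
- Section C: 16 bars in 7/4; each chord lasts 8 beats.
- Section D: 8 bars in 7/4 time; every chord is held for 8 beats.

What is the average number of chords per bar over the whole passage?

35/16 chords per bar

A: 20 bars of 7 beats is 140 beats; at 5 beats each that's 28 chords.
B: 4 bars of 7 beats is 28 beats; at 0.5 beats each that's 56 chords.
C: 16 bars of 7 beats is 112 beats; at 8 beats each that's 14 chords.
D: 8 bars of 7 beats is 56 beats; at 8 beats each that's 7 chords.
Overall: 105 chords over 48 bars → 105/48 = 35/16 chords per bar.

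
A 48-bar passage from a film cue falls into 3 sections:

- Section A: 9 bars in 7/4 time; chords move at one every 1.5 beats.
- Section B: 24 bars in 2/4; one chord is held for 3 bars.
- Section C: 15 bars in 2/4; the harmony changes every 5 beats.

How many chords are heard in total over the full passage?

A: 9 bars × 7 beats = 63 beats; 1.5 beats/chord → 42 chords.
B: 24 bars × 2 beats = 48 beats; 6 beats/chord → 8 chords.
C: 15 bars × 2 beats = 30 beats; 5 beats/chord → 6 chords.
Total: 42 + 8 + 6 = 56.

56 chords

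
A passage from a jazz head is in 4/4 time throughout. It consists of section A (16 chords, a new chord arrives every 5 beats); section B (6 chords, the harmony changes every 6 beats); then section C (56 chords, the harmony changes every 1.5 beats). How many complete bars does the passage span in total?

50 bars

A: 16 × 5 = 80 beats = 20 bars.
B: 6 × 6 = 36 beats = 9 bars.
C: 56 × 1.5 = 84 beats = 21 bars.
Total: 20 + 9 + 21 = 50 bars.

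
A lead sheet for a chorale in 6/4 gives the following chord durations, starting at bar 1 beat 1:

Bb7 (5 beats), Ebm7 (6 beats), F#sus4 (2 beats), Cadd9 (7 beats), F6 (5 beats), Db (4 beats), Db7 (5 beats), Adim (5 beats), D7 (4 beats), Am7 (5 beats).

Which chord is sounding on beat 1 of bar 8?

D7

Beat 1 of bar 8 is beat (8−1)×6 + 1 = 43 overall.
Running totals: Bb7 ends at 5, Ebm7 ends at 11, F#sus4 ends at 13, Cadd9 ends at 20, F6 ends at 25, Db ends at 29, Db7 ends at 34, Adim ends at 39, D7 ends at 43.
Beat 43 falls within D7.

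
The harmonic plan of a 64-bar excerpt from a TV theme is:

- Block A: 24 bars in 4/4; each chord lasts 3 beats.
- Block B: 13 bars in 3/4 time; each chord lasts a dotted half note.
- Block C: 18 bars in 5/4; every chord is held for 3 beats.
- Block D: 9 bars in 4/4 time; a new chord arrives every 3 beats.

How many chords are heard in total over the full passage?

87 chords

A: 24·4 = 96 beats, 96/3 = 32 chords.
B: 13·3 = 39 beats, 39/3 = 13 chords.
C: 18·5 = 90 beats, 90/3 = 30 chords.
D: 9·4 = 36 beats, 36/3 = 12 chords.
Total: 32 + 13 + 30 + 12 = 87.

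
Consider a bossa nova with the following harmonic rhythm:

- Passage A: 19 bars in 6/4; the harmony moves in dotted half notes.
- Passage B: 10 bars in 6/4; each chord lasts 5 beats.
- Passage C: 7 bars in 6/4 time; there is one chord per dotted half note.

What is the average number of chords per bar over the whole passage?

16/9 chords per bar

A: 19 bars of 6 beats is 114 beats; at 3 beats each that's 38 chords.
B: 10 bars of 6 beats is 60 beats; at 5 beats each that's 12 chords.
C: 7 bars of 6 beats is 42 beats; at 3 beats each that's 14 chords.
Overall: 64 chords over 36 bars → 64/36 = 16/9 chords per bar.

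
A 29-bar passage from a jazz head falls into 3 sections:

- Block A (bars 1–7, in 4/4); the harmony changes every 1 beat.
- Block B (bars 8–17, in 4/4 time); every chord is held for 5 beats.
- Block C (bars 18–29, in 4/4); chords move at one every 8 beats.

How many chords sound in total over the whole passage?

A has 28 beats and chords last 1 each, so 28 chords.
B has 40 beats and chords last 5 each, so 8 chords.
C has 48 beats and chords last 8 each, so 6 chords.
Total: 28 + 8 + 6 = 42.

42 chords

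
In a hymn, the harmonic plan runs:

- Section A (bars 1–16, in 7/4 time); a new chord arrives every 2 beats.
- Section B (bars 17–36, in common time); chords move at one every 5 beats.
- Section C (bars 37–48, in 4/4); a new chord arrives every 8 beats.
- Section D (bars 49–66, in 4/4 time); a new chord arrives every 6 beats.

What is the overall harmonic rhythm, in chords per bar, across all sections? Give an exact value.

A: 16 bars of 7 beats is 112 beats; at 2 beats each that's 56 chords.
B: 20 bars of 4 beats is 80 beats; at 5 beats each that's 16 chords.
C: 12 bars of 4 beats is 48 beats; at 8 beats each that's 6 chords.
D: 18 bars of 4 beats is 72 beats; at 6 beats each that's 12 chords.
Overall: 90 chords over 66 bars → 90/66 = 15/11 chords per bar.

15/11 chords per bar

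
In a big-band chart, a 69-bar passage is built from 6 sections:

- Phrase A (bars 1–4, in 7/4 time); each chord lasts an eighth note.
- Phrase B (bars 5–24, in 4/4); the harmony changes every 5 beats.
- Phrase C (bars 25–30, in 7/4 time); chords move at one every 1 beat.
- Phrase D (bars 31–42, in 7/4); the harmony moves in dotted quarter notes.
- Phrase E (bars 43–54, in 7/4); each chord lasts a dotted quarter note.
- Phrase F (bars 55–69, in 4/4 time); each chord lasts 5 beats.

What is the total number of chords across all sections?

238 chords

A: 4·7 = 28 beats, 28/0.5 = 56 chords.
B: 20·4 = 80 beats, 80/5 = 16 chords.
C: 6·7 = 42 beats, 42/1 = 42 chords.
D: 12·7 = 84 beats, 84/1.5 = 56 chords.
E: 12·7 = 84 beats, 84/1.5 = 56 chords.
F: 15·4 = 60 beats, 60/5 = 12 chords.
Total: 56 + 16 + 42 + 56 + 56 + 12 = 238.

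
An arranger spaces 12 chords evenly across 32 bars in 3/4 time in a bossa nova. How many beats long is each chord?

32 bars × 3 beats/bar = 96 beats total.
96 beats ÷ 12 chords = 8 beats per chord.

8 beats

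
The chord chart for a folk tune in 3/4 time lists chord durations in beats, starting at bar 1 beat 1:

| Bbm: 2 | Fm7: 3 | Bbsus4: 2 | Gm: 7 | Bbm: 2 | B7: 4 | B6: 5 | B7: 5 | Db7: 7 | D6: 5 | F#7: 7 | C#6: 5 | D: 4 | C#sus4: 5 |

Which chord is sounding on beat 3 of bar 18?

C#6

Beat 3 of bar 18 is beat (18−1)×3 + 3 = 54 overall.
Running totals: Bbm ends at 2, Fm7 ends at 5, Bbsus4 ends at 7, Gm ends at 14, Bbm ends at 16, B7 ends at 20, B6 ends at 25, B7 ends at 30, Db7 ends at 37, D6 ends at 42, F#7 ends at 49, C#6 ends at 54.
Beat 54 falls within C#6.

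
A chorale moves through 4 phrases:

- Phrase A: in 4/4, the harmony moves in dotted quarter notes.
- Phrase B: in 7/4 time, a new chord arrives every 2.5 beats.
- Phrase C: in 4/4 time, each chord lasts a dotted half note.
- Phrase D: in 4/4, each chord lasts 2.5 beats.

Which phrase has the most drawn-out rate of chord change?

Phrase C

A: 4/1.5 = 8/3 chords/bar.
B: 7/2.5 = 2.8 chords/bar.
C: 4/3 = 4/3 chords/bar.
D: 4/2.5 = 1.6 chords/bar.
Slowest is C at 4/3 chords/bar.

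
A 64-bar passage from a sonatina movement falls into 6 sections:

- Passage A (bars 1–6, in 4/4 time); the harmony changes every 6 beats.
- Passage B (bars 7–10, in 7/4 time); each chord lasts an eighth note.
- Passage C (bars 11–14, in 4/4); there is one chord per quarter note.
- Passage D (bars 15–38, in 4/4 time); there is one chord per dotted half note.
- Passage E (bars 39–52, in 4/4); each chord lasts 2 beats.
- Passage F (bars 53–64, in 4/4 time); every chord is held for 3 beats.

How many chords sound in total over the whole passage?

152 chords

A: 6·4 = 24 beats, 24/6 = 4 chords.
B: 4·7 = 28 beats, 28/0.5 = 56 chords.
C: 4·4 = 16 beats, 16/1 = 16 chords.
D: 24·4 = 96 beats, 96/3 = 32 chords.
E: 14·4 = 56 beats, 56/2 = 28 chords.
F: 12·4 = 48 beats, 48/3 = 16 chords.
Total: 4 + 56 + 16 + 32 + 28 + 16 = 152.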